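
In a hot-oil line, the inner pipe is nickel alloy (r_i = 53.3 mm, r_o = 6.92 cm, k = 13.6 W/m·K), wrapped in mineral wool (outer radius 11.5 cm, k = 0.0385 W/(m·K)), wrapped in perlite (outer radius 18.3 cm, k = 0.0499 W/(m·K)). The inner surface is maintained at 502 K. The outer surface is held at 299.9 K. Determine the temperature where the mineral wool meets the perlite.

T = 383 K

Series thermal resistances, inner to outer:
  R'_nickel alloy = ln(0.0692/0.0533)/(2πk) = 0.2611/(2π·13.6) = 0.003055 m·K/W
  R'_mineral wool = ln(0.115/0.0692)/(2πk) = 0.5079/(2π·0.0385) = 2.100 m·K/W
  R'_perlite = ln(0.183/0.115)/(2πk) = 0.4646/(2π·0.0499) = 1.482 m·K/W
ΣR = 0.003055 + 2.100 + 1.482 = 3.585 m·K/W
Q' = ΔT/ΣR = (502 K − 299.9 K)/3.585 = 56.37 W/m
From the inner boundary to the mineral wool/perlite interface, ΣR_partial = 2.103 m·K/W.
T_interface = T_in − Q'·ΣR_partial = 502 K − (56.37)(2.103) = 383 K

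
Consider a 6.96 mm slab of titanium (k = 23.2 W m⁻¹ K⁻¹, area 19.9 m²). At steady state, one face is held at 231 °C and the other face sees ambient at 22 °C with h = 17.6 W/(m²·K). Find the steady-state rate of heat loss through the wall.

Series thermal resistances, inner to outer:
  R_titanium = L/(kA) = 0.00696/(23.2·19.9) = 1.508×10^-5 K/W
  R_conv,out = 1/(hA) = 1/(17.6·19.9) = 0.002855 K/W
ΣR = 1.508×10^-5 + 0.002855 = 0.002870 K/W
Q = ΔT/ΣR = (231 °C − 22 °C)/0.002870 = 72800 W

Q = 72.8 kW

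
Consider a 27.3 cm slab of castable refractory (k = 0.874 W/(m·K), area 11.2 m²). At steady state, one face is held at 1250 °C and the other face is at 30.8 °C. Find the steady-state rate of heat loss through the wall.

Q = kA·ΔT/L = 0.874 × 11.2 × |1250 °C − 30.8 °C| / 0.273 = 43700 W

Q = 43700 W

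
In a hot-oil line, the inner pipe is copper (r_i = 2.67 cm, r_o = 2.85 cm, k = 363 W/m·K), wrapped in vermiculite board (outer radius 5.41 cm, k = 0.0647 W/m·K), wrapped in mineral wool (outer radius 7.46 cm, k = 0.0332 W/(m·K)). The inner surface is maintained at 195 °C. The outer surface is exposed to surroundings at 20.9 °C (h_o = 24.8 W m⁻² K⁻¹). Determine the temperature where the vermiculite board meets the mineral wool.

T = 109 °C

Treat each layer as a resistance in series:
  R'_copper = ln(0.0285/0.0267)/(2πk) = 0.06524/(2π·363) = 2.860×10^-5 m·K/W
  R'_vermiculite board = ln(0.0541/0.0285)/(2πk) = 0.6409/(2π·0.0647) = 1.577 m·K/W
  R'_mineral wool = ln(0.0746/0.0541)/(2πk) = 0.3213/(2π·0.0332) = 1.540 m·K/W
  R'_conv,out = 1/(2πr h) = 1/(2π·0.0746·24.8) = 0.08603 m·K/W
ΣR = 2.860×10^-5 + 1.577 + 1.540 + 0.08603 = 3.203 m·K/W
Q' = ΔT/ΣR = (195 °C − 20.9 °C)/3.203 = 54.36 W/m
From the inner boundary to the vermiculite board/mineral wool interface, ΣR_partial = 1.577 m·K/W.
T_interface = T_in − Q'·ΣR_partial = 195 °C − (54.36)(1.577) = 109 °C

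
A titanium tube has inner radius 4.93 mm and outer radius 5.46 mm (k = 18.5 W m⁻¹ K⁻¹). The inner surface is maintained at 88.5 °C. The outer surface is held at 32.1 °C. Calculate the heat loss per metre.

Q' = 64.2 kW/m

Q' = 2πk·ΔT/ln(r₂/r₁) = 2π × 18.5 × 56.4 / ln(0.00546/0.00493) = 64200 W/m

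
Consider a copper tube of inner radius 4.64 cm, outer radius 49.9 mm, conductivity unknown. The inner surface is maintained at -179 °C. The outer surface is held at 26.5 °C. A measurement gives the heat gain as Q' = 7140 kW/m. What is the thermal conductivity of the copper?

ΣR = ΔT/Q' = |-179 − 26.5|/7.14×10^6 = 2.878×10^-5 m·K/W
ln(r₂/r₁)/(2πk) = 2.878×10^-5 ⇒ k = 0.07272/(2π·2.878×10^-5) = 402 W/m·K

k = 402 W/m·K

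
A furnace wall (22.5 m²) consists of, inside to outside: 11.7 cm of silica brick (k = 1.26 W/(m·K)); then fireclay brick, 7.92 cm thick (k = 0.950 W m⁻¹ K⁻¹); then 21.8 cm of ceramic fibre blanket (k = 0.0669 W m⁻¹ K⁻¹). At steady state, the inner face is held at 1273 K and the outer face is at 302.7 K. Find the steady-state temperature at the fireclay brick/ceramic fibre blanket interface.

T = 1223 K

Resistance network (inner→outer):
  R_silica brick = L/(kA) = 0.117/(1.26·22.5) = 0.004127 K/W
  R_fireclay brick = L/(kA) = 0.0792/(0.950·22.5) = 0.003705 K/W
  R_ceramic fibre blanket = L/(kA) = 0.218/(0.0669·22.5) = 0.1448 K/W
ΣR = 0.004127 + 0.003705 + 0.1448 = 0.1526 K/W
Q = ΔT/ΣR = (1273 K − 302.7 K)/0.1526 = 6358 W
From the inner boundary to the fireclay brick/ceramic fibre blanket interface, ΣR_partial = 0.007832 K/W.
T_interface = T_in − Q·ΣR_partial = 1273 K − (6358)(0.007832) = 1223 K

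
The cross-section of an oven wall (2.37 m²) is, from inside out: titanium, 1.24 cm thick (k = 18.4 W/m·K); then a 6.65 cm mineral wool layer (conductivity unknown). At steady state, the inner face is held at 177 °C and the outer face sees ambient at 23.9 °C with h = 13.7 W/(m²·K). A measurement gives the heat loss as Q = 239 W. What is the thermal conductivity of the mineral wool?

k = 0.0460 W/m·K

ΣR = ΔT/Q = |177 − 23.9|/239 = 0.6406 K/W
Known resistances:
  R_titanium = L/(kA) = 0.0124/(18.4·2.37) = 2.844×10^-4 K/W
  R_conv,out = 1/(hA) = 1/(13.7·2.37) = 0.03080 K/W
R_mineral wool = ΣR − ΣR_known = 0.6406 − 0.03108 = 0.6095 K/W
L/(kA) = 0.6095 ⇒ k = 0.0665/(0.6095·2.37) = 0.0460 W/m·K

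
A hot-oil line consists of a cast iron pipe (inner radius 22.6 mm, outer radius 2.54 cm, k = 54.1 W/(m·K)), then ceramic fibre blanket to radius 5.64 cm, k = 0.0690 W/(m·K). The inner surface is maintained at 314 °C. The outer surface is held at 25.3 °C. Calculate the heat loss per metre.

Q' = 157 W/m

Treat each layer as a resistance in series:
  R'_cast iron = ln(0.0254/0.0226)/(2πk) = 0.1168/(2π·54.1) = 3.436×10^-4 m·K/W
  R'_ceramic fibre blanket = ln(0.0564/0.0254)/(2πk) = 0.7977/(2π·0.0690) = 1.840 m·K/W
ΣR = 3.436×10^-4 + 1.840 = 1.840 m·K/W
Q' = ΔT/ΣR = (314 °C − 25.3 °C)/1.840 = 157 W/m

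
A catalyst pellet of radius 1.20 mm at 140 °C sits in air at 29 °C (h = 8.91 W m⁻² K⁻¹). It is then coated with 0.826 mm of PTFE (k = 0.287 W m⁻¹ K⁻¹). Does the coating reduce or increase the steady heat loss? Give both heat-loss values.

increases: 0.0179 → 0.0489 W

Critical radius for a sphere: r_cr = 2k/h = 0.0644 m = 6.44 cm.
Outer radius after coating: r₂ = 0.00120 + 8.26×10^-4 = 0.002026 m.
Since r₁ < r_cr and r₂ ≤ r_cr, the coating moves toward the maximum at r_cr — heat loss rises.
Bare: R = 1/(4πr₁²h) = 6202 K/W; Q = 111/6202 = 0.0179 W.
Coated: R = R_cond + R_conv = 2270 K/W; Q = 111/2270 = 0.0489 W.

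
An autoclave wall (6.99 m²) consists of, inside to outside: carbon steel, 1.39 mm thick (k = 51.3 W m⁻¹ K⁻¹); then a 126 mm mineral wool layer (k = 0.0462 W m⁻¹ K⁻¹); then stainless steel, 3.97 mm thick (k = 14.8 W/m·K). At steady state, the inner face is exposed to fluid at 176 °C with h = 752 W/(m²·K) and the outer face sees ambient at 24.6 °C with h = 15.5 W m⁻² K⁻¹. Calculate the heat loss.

Treat each layer as a resistance in series:
  R_conv,in = 1/(hA) = 1/(752·6.99) = 1.902×10^-4 K/W
  R_carbon steel = L/(kA) = 0.00139/(51.3·6.99) = 3.876×10^-6 K/W
  R_mineral wool = L/(kA) = 0.126/(0.0462·6.99) = 0.3902 K/W
  R_stainless steel = L/(kA) = 0.00397/(14.8·6.99) = 3.838×10^-5 K/W
  R_conv,out = 1/(hA) = 1/(15.5·6.99) = 0.009230 K/W
ΣR = 1.902×10^-4 + 3.876×10^-6 + 0.3902 + 3.838×10^-5 + 0.009230 = 0.3997 K/W
Q = ΔT/ΣR = (176 °C − 24.6 °C)/0.3997 = 379 W

Q = 379 W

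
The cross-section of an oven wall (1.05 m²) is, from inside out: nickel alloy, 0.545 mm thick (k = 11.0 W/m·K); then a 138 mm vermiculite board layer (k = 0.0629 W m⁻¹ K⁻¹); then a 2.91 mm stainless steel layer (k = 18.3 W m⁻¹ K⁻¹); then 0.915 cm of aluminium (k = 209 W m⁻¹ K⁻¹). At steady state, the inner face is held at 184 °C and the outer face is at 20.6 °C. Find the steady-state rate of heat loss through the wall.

Q = 78.2 W

Series thermal resistances, inner to outer:
  R_nickel alloy = L/(kA) = 5.45×10^-4/(11.0·1.05) = 4.719×10^-5 K/W
  R_vermiculite board = L/(kA) = 0.138/(0.0629·1.05) = 2.089 K/W
  R_stainless steel = L/(kA) = 0.00291/(18.3·1.05) = 1.514×10^-4 K/W
  R_aluminium = L/(kA) = 0.00915/(209·1.05) = 4.170×10^-5 K/W
ΣR = 4.719×10^-5 + 2.089 + 1.514×10^-4 + 4.170×10^-5 = 2.089 K/W
Q = ΔT/ΣR = (184 °C − 20.6 °C)/2.089 = 78.2 W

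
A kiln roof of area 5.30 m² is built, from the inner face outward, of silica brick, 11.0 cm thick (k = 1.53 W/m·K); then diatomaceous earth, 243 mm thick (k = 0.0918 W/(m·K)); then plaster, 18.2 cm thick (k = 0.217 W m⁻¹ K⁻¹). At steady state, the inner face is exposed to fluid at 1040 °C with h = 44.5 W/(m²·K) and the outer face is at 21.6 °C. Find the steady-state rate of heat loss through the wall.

Treat each layer as a resistance in series:
  R_conv,in = 1/(hA) = 1/(44.5·5.30) = 0.004240 K/W
  R_silica brick = L/(kA) = 0.110/(1.53·5.30) = 0.01357 K/W
  R_diatomaceous earth = L/(kA) = 0.243/(0.0918·5.30) = 0.4994 K/W
  R_plaster = L/(kA) = 0.182/(0.217·5.30) = 0.1582 K/W
ΣR = 0.004240 + 0.01357 + 0.4994 + 0.1582 = 0.6754 K/W
Q = ΔT/ΣR = (1040 °C − 21.6 °C)/0.6754 = 1510 W

Q = 1510 W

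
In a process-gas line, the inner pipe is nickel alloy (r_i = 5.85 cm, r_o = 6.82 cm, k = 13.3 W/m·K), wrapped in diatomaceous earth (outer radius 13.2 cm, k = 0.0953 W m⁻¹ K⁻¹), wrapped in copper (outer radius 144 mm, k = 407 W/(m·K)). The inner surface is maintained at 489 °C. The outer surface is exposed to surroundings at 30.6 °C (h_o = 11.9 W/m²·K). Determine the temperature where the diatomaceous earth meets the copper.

T = 66.2 °C

Resistance network (inner→outer):
  R'_nickel alloy = ln(0.0682/0.0585)/(2πk) = 0.1534/(2π·13.3) = 0.001836 m·K/W
  R'_diatomaceous earth = ln(0.132/0.0682)/(2πk) = 0.6604/(2π·0.0953) = 1.103 m·K/W
  R'_copper = ln(0.144/0.132)/(2πk) = 0.08701/(2π·407) = 3.403×10^-5 m·K/W
  R'_conv,out = 1/(2πr h) = 1/(2π·0.144·11.9) = 0.09288 m·K/W
ΣR = 0.001836 + 1.103 + 3.403×10^-5 + 0.09288 = 1.198 m·K/W
Q' = ΔT/ΣR = (489 °C − 30.6 °C)/1.198 = 382.6 W/m
From the inner boundary to the diatomaceous earth/copper interface, ΣR_partial = 1.105 m·K/W.
T_interface = T_in − Q'·ΣR_partial = 489 °C − (382.6)(1.105) = 66.2 °C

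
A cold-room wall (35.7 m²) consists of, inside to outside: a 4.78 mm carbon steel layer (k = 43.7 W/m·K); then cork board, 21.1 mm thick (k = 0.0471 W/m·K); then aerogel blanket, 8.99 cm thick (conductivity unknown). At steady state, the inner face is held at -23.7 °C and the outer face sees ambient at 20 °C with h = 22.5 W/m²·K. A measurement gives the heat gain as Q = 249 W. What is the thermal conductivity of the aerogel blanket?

ΣR = ΔT/Q = |-23.7 − 20|/249 = 0.1755 K/W
Known resistances:
  R_carbon steel = L/(kA) = 0.00478/(43.7·35.7) = 3.064×10^-6 K/W
  R_cork board = L/(kA) = 0.0211/(0.0471·35.7) = 0.01255 K/W
  R_conv,out = 1/(hA) = 1/(22.5·35.7) = 0.001245 K/W
R_aerogel blanket = ΣR − ΣR_known = 0.1755 − 0.01380 = 0.1617 K/W
L/(kA) = 0.1617 ⇒ k = 0.0899/(0.1617·35.7) = 0.0156 W/m·K

k = 0.0156 W/m·K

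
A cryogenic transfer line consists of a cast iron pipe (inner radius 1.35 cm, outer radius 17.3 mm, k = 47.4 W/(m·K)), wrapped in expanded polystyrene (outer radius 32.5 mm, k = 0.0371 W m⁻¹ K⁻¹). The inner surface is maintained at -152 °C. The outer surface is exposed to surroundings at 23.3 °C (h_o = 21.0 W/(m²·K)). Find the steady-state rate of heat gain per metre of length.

Q' = 59.6 W/m

Resistance network (inner→outer):
  R'_cast iron = ln(0.0173/0.0135)/(2πk) = 0.2480/(2π·47.4) = 8.328×10^-4 m·K/W
  R'_expanded polystyrene = ln(0.0325/0.0173)/(2πk) = 0.6305/(2π·0.0371) = 2.705 m·K/W
  R'_conv,out = 1/(2πr h) = 1/(2π·0.0325·21.0) = 0.2332 m·K/W
ΣR = 8.328×10^-4 + 2.705 + 0.2332 = 2.939 m·K/W
Q' = ΔT/ΣR = (-152 °C − 23.3 °C)/2.939 = -59.6 W/m
(Negative Q' ⇒ heat flows inward; heat gain = 59.6 W/m.)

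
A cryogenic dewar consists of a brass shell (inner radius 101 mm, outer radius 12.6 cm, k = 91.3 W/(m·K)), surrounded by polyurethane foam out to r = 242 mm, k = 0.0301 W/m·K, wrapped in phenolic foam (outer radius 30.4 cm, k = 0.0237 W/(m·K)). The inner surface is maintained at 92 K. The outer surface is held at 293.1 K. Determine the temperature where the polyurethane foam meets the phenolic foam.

Series thermal resistances, inner to outer:
  R_brass = (1/0.101 − 1/0.126)/(4πk) = 1.964/(4π·91.3) = 0.001712 K/W
  R_polyurethane foam = (1/0.126 − 1/0.242)/(4πk) = 3.804/(4π·0.0301) = 10.06 K/W
  R_phenolic foam = (1/0.242 − 1/0.304)/(4πk) = 0.8428/(4π·0.0237) = 2.830 K/W
ΣR = 0.001712 + 10.06 + 2.830 = 12.89 K/W
Q = ΔT/ΣR = (92 K − 293.1 K)/12.89 = -15.60 W
From the inner boundary to the polyurethane foam/phenolic foam interface, ΣR_partial = 10.06 K/W.
T_interface = T_in − Q·ΣR_partial = 92 K − (-15.60)(10.06) = 248.9 K

T = 248.9 K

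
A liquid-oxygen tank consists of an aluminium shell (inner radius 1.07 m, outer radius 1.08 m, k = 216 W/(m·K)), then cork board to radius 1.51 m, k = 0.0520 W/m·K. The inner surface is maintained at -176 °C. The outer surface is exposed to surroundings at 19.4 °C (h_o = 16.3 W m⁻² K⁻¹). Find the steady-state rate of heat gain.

Resistance network (inner→outer):
  R_aluminium = (1/1.07 − 1/1.08)/(4πk) = 0.008654/(4π·216) = 3.188×10^-6 K/W
  R_cork board = (1/1.08 − 1/1.51)/(4πk) = 0.2637/(4π·0.0520) = 0.4035 K/W
  R_conv,out = 1/(4πr²h) = 1/(4π·1.51²·16.3) = 0.002141 K/W
ΣR = 3.188×10^-6 + 0.4035 + 0.002141 = 0.4056 K/W
Q = ΔT/ΣR = (-176 °C − 19.4 °C)/0.4056 = -482 W
(Negative Q ⇒ heat flows inward; heat gain = 482 W.)

Q = 482 W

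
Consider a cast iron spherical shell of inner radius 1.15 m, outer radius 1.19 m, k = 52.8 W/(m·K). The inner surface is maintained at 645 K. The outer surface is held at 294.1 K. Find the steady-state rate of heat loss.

Q = 4πk·ΔT/(1/r₁ − 1/r₂) = 4π × 52.8 × 350.9 / (1/1.15 − 1/1.19) = 7.97×10^6 W

Q = 7970 kW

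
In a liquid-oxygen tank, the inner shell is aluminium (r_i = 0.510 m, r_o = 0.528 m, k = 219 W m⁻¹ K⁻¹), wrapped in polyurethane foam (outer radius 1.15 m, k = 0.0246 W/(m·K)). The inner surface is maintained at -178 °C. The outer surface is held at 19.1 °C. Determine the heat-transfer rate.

Series thermal resistances, inner to outer:
  R_aluminium = (1/0.510 − 1/0.528)/(4πk) = 0.06684/(4π·219) = 2.429×10^-5 K/W
  R_polyurethane foam = (1/0.528 − 1/1.15)/(4πk) = 1.024/(4π·0.0246) = 3.314 K/W
ΣR = 2.429×10^-5 + 3.314 = 3.314 K/W
Q = ΔT/ΣR = (-178 °C − 19.1 °C)/3.314 = -59.5 W
(Negative Q ⇒ heat flows inward; heat gain = 59.5 W.)

Q = 59.5 W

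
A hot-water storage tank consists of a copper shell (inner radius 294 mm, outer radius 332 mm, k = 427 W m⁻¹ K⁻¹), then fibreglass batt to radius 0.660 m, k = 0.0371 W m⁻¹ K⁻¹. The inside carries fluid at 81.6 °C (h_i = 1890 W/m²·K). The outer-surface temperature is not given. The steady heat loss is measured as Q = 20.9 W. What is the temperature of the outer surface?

T_out = 14.5 °C

Sum the resistances:
  R_conv,in = 1/(4πr²h) = 1/(4π·0.294²·1890) = 4.871×10^-4 K/W
  R_copper = (1/0.294 − 1/0.332)/(4πk) = 0.3893/(4π·427) = 7.255×10^-5 K/W
  R_fibreglass batt = (1/0.332 − 1/0.660)/(4πk) = 1.497/(4π·0.0371) = 3.211 K/W
ΣR = 3.211 K/W
ΔT = Q·ΣR = 20.9 × 3.211 = 67.11 K
Heat flows outward, so T_out = T_in − ΔT = 81.6 − 67.11 = 14.5 °C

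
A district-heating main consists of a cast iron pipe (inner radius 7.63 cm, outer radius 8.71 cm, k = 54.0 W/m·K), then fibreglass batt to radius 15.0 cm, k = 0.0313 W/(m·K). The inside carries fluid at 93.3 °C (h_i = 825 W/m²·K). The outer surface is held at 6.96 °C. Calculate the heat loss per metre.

Q' = 31.2 W/m

Series thermal resistances, inner to outer:
  R'_conv,in = 1/(2πr h) = 1/(2π·0.0763·825) = 0.002528 m·K/W
  R'_cast iron = ln(0.0871/0.0763)/(2πk) = 0.1324/(2π·54.0) = 3.902×10^-4 m·K/W
  R'_fibreglass batt = ln(0.150/0.0871)/(2πk) = 0.5436/(2π·0.0313) = 2.764 m·K/W
ΣR = 0.002528 + 3.902×10^-4 + 2.764 = 2.767 m·K/W
Q' = ΔT/ΣR = (93.3 °C − 6.96 °C)/2.767 = 31.2 W/m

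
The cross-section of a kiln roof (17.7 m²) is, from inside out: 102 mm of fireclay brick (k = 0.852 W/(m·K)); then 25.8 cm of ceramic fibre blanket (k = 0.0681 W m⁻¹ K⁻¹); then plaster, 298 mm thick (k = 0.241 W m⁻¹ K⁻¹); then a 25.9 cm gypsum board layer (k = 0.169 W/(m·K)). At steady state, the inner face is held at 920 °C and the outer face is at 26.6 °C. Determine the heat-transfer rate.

Resistance network (inner→outer):
  R_fireclay brick = L/(kA) = 0.102/(0.852·17.7) = 0.006764 K/W
  R_ceramic fibre blanket = L/(kA) = 0.258/(0.0681·17.7) = 0.2140 K/W
  R_plaster = L/(kA) = 0.298/(0.241·17.7) = 0.06986 K/W
  R_gypsum board = L/(kA) = 0.259/(0.169·17.7) = 0.08658 K/W
ΣR = 0.006764 + 0.2140 + 0.06986 + 0.08658 = 0.3772 K/W
Q = ΔT/ΣR = (920 °C − 26.6 °C)/0.3772 = 2370 W

Q = 2370 W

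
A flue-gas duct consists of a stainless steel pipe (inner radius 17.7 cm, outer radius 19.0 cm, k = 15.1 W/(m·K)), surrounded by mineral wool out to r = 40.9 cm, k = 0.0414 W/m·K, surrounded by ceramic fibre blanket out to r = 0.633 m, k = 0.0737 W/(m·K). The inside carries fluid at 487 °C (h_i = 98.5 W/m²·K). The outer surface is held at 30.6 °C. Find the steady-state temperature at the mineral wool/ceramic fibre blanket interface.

T = 141 °C

Treat each layer as a resistance in series:
  R'_conv,in = 1/(2πr h) = 1/(2π·0.177·98.5) = 0.009129 m·K/W
  R'_stainless steel = ln(0.190/0.177)/(2πk) = 0.07087/(2π·15.1) = 7.470×10^-4 m·K/W
  R'_mineral wool = ln(0.409/0.190)/(2πk) = 0.7667/(2π·0.0414) = 2.947 m·K/W
  R'_ceramic fibre blanket = ln(0.633/0.409)/(2πk) = 0.4368/(2π·0.0737) = 0.9432 m·K/W
ΣR = 0.009129 + 7.470×10^-4 + 2.947 + 0.9432 = 3.900 m·K/W
Q' = ΔT/ΣR = (487 °C − 30.6 °C)/3.900 = 117.0 W/m
From the inner boundary to the mineral wool/ceramic fibre blanket interface, ΣR_partial = 2.957 m·K/W.
T_interface = T_in − Q'·ΣR_partial = 487 °C − (117.0)(2.957) = 141 °C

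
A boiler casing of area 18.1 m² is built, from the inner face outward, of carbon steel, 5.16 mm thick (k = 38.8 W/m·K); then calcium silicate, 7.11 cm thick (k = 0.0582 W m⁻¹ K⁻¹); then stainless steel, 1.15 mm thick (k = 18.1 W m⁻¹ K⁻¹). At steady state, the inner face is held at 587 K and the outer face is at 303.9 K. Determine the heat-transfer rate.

Series thermal resistances, inner to outer:
  R_carbon steel = L/(kA) = 0.00516/(38.8·18.1) = 7.347×10^-6 K/W
  R_calcium silicate = L/(kA) = 0.0711/(0.0582·18.1) = 0.06749 K/W
  R_stainless steel = L/(kA) = 0.00115/(18.1·18.1) = 3.510×10^-6 K/W
ΣR = 7.347×10^-6 + 0.06749 + 3.510×10^-6 = 0.06750 K/W
Q = ΔT/ΣR = (587 K − 303.9 K)/0.06750 = 4190 W

Q = 4190 W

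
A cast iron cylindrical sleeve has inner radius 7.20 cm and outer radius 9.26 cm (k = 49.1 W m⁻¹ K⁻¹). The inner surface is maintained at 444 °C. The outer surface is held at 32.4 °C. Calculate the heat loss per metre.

Q' = 505 kW/m

Q' = 2πk·ΔT/ln(r₂/r₁) = 2π × 49.1 × 411.6 / ln(0.0926/0.0720) = 5.05×10^5 W/m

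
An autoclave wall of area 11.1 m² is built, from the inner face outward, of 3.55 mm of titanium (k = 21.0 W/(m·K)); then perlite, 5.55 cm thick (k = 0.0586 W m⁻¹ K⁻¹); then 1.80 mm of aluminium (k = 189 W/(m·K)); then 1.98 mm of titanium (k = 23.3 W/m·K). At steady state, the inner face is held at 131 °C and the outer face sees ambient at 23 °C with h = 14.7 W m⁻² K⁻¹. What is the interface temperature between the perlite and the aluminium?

Resistance network (inner→outer):
  R_titanium = L/(kA) = 0.00355/(21.0·11.1) = 1.523×10^-5 K/W
  R_perlite = L/(kA) = 0.0555/(0.0586·11.1) = 0.08532 K/W
  R_aluminium = L/(kA) = 0.00180/(189·11.1) = 8.580×10^-7 K/W
  R_titanium = L/(kA) = 0.00198/(23.3·11.1) = 7.656×10^-6 K/W
  R_conv,out = 1/(hA) = 1/(14.7·11.1) = 0.006129 K/W
ΣR = 1.523×10^-5 + 0.08532 + 8.580×10^-7 + 7.656×10^-6 + 0.006129 = 0.09147 K/W
Q = ΔT/ΣR = (131 °C − 23 °C)/0.09147 = 1181 W
From the inner boundary to the perlite/aluminium interface, ΣR_partial = 0.08534 K/W.
T_interface = T_in − Q·ΣR_partial = 131 °C − (1181)(0.08534) = 30.2 °C

T = 30.2 °C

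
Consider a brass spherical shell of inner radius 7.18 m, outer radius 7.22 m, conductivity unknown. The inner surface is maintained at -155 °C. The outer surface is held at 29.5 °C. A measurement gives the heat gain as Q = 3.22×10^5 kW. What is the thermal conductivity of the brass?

ΣR = ΔT/Q = |-155 − 29.5|/3.22×10^8 = 5.730×10^-7 K/W
(1/r₁−1/r₂)/(4πk) = 5.730×10^-7 ⇒ k = 7.716×10^-4/(4π·5.730×10^-7) = 107 W/m·K

k = 107 W/m·K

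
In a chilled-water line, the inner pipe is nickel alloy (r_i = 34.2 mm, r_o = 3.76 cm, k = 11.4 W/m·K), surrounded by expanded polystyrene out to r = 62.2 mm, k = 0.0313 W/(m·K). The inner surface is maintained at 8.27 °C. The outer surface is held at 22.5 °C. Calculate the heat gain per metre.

Treat each layer as a resistance in series:
  R'_nickel alloy = ln(0.0376/0.0342)/(2πk) = 0.09478/(2π·11.4) = 0.001323 m·K/W
  R'_expanded polystyrene = ln(0.0622/0.0376)/(2πk) = 0.5034/(2π·0.0313) = 2.559 m·K/W
ΣR = 0.001323 + 2.559 = 2.560 m·K/W
Q' = ΔT/ΣR = (8.27 °C − 22.5 °C)/2.560 = -5.56 W/m
(Negative Q' ⇒ heat flows inward; heat gain = 5.56 W/m.)

Q' = 5.56 W/m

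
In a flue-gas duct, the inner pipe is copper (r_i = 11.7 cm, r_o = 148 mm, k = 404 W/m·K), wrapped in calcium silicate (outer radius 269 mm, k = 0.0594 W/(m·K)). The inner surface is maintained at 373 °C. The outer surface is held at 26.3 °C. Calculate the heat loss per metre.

Series thermal resistances, inner to outer:
  R'_copper = ln(0.148/0.117)/(2πk) = 0.2350/(2π·404) = 9.259×10^-5 m·K/W
  R'_calcium silicate = ln(0.269/0.148)/(2πk) = 0.5975/(2π·0.0594) = 1.601 m·K/W
ΣR = 9.259×10^-5 + 1.601 = 1.601 m·K/W
Q' = ΔT/ΣR = (373 °C − 26.3 °C)/1.601 = 217 W/m

Q' = 217 W/m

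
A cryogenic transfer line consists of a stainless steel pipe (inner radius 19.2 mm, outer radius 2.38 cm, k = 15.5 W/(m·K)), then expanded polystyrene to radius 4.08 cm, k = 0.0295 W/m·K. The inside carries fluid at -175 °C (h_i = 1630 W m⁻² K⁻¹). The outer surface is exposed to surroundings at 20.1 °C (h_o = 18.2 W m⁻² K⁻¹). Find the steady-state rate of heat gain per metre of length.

Resistance network (inner→outer):
  R'_conv,in = 1/(2πr h) = 1/(2π·0.0192·1630) = 0.005085 m·K/W
  R'_stainless steel = ln(0.0238/0.0192)/(2πk) = 0.2148/(2π·15.5) = 0.002205 m·K/W
  R'_expanded polystyrene = ln(0.0408/0.0238)/(2πk) = 0.5390/(2π·0.0295) = 2.908 m·K/W
  R'_conv,out = 1/(2πr h) = 1/(2π·0.0408·18.2) = 0.2143 m·K/W
ΣR = 0.005085 + 0.002205 + 2.908 + 0.2143 = 3.130 m·K/W
Q' = ΔT/ΣR = (-175 °C − 20.1 °C)/3.130 = -62.3 W/m
(Negative Q' ⇒ heat flows inward; heat gain = 62.3 W/m.)

Q' = 62.3 W/m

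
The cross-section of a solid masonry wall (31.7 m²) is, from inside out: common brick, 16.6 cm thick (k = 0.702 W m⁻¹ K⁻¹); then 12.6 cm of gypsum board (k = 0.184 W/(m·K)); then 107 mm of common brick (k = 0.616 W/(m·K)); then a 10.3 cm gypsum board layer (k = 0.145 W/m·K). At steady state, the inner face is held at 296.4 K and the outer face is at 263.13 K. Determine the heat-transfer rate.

Series thermal resistances, inner to outer:
  R_common brick = L/(kA) = 0.166/(0.702·31.7) = 0.007460 K/W
  R_gypsum board = L/(kA) = 0.126/(0.184·31.7) = 0.02160 K/W
  R_common brick = L/(kA) = 0.107/(0.616·31.7) = 0.005480 K/W
  R_gypsum board = L/(kA) = 0.103/(0.145·31.7) = 0.02241 K/W
ΣR = 0.007460 + 0.02160 + 0.005480 + 0.02241 = 0.05695 K/W
Q = ΔT/ΣR = (296.4 K − 263.13 K)/0.05695 = 584 W

Q = 584 W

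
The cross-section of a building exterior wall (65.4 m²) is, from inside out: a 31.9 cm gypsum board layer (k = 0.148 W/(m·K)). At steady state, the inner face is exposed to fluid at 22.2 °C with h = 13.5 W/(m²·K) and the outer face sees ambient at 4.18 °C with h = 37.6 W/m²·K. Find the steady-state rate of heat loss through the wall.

Resistance network (inner→outer):
  R_conv,in = 1/(hA) = 1/(13.5·65.4) = 0.001133 K/W
  R_gypsum board = L/(kA) = 0.319/(0.148·65.4) = 0.03296 K/W
  R_conv,out = 1/(hA) = 1/(37.6·65.4) = 4.067×10^-4 K/W
ΣR = 0.001133 + 0.03296 + 4.067×10^-4 = 0.03450 K/W
Q = ΔT/ΣR = (22.2 °C − 4.18 °C)/0.03450 = 522 W

Q = 522 W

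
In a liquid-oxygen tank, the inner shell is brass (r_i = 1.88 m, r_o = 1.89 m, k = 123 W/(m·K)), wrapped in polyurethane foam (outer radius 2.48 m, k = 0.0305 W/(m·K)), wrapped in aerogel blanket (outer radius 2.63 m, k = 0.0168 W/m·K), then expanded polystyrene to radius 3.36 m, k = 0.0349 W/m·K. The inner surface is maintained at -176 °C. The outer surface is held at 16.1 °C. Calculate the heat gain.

Series thermal resistances, inner to outer:
  R_brass = (1/1.88 − 1/1.89)/(4πk) = 0.002814/(4π·123) = 1.821×10^-6 K/W
  R_polyurethane foam = (1/1.89 − 1/2.48)/(4πk) = 0.1259/(4π·0.0305) = 0.3284 K/W
  R_aerogel blanket = (1/2.48 − 1/2.63)/(4πk) = 0.02300/(4π·0.0168) = 0.1089 K/W
  R_expanded polystyrene = (1/2.63 − 1/3.36)/(4πk) = 0.08261/(4π·0.0349) = 0.1884 K/W
ΣR = 1.821×10^-6 + 0.3284 + 0.1089 + 0.1884 = 0.6257 K/W
Q = ΔT/ΣR = (-176 °C − 16.1 °C)/0.6257 = -307 W
(Negative Q ⇒ heat flows inward; heat gain = 307 W.)

Q = 307 W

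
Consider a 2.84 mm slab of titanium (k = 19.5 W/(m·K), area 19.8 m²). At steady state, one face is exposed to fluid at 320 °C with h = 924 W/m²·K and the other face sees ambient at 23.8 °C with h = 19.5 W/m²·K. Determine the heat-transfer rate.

Q = 112 kW

Resistance network (inner→outer):
  R_conv,in = 1/(hA) = 1/(924·19.8) = 5.466×10^-5 K/W
  R_titanium = L/(kA) = 0.00284/(19.5·19.8) = 7.356×10^-6 K/W
  R_conv,out = 1/(hA) = 1/(19.5·19.8) = 0.002590 K/W
ΣR = 5.466×10^-5 + 7.356×10^-6 + 0.002590 = 0.002652 K/W
Q = ΔT/ΣR = (320 °C − 23.8 °C)/0.002652 = 1.12×10^5 W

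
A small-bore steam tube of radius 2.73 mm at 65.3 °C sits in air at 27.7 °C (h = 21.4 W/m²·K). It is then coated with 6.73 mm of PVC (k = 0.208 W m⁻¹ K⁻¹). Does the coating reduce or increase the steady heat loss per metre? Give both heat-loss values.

increases: 13.8 → 21.6 W/m

Critical radius for a cylinder: r_cr = k/h = 0.00972 m = 0.972 cm.
Outer radius after coating: r₂ = 0.00273 + 0.00673 = 0.00946 m.
Since r₁ < r_cr and r₂ ≤ r_cr, the coating moves toward the maximum at r_cr — heat loss rises.
Bare: R = 1/(2πr₁h) = 2.724 m·K/W; Q = 37.6/2.724 = 13.8 W/m.
Coated: R = R_cond + R_conv = 1.737 m·K/W; Q = 37.6/1.737 = 21.6 W/m.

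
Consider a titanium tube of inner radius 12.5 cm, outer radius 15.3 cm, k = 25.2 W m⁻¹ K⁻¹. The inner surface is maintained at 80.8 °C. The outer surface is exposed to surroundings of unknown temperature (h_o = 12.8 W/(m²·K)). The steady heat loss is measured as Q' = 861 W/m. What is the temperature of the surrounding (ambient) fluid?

T_out = 9.73 °C

Sum the resistances:
  R'_titanium = ln(0.153/0.125)/(2πk) = 0.2021/(2π·25.2) = 0.001277 m·K/W
  R'_conv,out = 1/(2πr h) = 1/(2π·0.153·12.8) = 0.08127 m·K/W
ΣR = 0.08254 m·K/W
ΔT = Q'·ΣR = 861 × 0.08254 = 71.07 K
Heat flows outward, so T_out = T_in − ΔT = 80.8 − 71.07 = 9.73 °C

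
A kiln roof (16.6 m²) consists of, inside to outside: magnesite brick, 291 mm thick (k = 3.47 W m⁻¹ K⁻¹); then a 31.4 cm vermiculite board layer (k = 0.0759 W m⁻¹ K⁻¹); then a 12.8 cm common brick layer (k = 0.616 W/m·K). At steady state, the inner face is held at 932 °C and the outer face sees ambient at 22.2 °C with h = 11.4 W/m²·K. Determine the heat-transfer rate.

Series thermal resistances, inner to outer:
  R_magnesite brick = L/(kA) = 0.291/(3.47·16.6) = 0.005052 K/W
  R_vermiculite board = L/(kA) = 0.314/(0.0759·16.6) = 0.2492 K/W
  R_common brick = L/(kA) = 0.128/(0.616·16.6) = 0.01252 K/W
  R_conv,out = 1/(hA) = 1/(11.4·16.6) = 0.005284 K/W
ΣR = 0.005052 + 0.2492 + 0.01252 + 0.005284 = 0.2721 K/W
Q = ΔT/ΣR = (932 °C − 22.2 °C)/0.2721 = 3340 W

Q = 3340 W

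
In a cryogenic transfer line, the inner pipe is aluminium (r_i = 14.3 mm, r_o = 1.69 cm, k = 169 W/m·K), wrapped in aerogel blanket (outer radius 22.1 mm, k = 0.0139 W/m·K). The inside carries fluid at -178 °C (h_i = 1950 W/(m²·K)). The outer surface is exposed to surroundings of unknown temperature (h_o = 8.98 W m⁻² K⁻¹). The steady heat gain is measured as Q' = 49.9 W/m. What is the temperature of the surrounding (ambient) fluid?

Sum the resistances:
  R'_conv,in = 1/(2πr h) = 1/(2π·0.0143·1950) = 0.005708 m·K/W
  R'_aluminium = ln(0.0169/0.0143)/(2πk) = 0.1671/(2π·169) = 1.573×10^-4 m·K/W
  R'_aerogel blanket = ln(0.0221/0.0169)/(2πk) = 0.2683/(2π·0.0139) = 3.072 m·K/W
  R'_conv,out = 1/(2πr h) = 1/(2π·0.0221·8.98) = 0.8020 m·K/W
ΣR = 3.879 m·K/W
ΔT = Q'·ΣR = 49.9 × 3.879 = 193.6 K
Heat flows inward, so T_out = T_in + ΔT = -178 + 193.6 = 15.6 °C

T_out = 15.6 °C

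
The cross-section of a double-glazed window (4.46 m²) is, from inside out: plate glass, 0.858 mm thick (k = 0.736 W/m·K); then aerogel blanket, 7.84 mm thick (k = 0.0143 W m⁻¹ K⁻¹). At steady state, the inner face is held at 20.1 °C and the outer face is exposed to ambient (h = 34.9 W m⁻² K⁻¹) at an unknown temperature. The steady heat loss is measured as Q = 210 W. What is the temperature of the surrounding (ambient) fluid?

Series resistances:
  R_plate glass = L/(kA) = 8.58×10^-4/(0.736·4.46) = 2.614×10^-4 K/W
  R_aerogel blanket = L/(kA) = 0.00784/(0.0143·4.46) = 0.1229 K/W
  R_conv,out = 1/(hA) = 1/(34.9·4.46) = 0.006425 K/W
ΣR = 0.1296 K/W
ΔT = Q·ΣR = 210 × 0.1296 = 27.22 K
Heat flows outward, so T_out = T_in − ΔT = 20.1 − 27.22 = -7.12 °C

T_out = -7.12 °C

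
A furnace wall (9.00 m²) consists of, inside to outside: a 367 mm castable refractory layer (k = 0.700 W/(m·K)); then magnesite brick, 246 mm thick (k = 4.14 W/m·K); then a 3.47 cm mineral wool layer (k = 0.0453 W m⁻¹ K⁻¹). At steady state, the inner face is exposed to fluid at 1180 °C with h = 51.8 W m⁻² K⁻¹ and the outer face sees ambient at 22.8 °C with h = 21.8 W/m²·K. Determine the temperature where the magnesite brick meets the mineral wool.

T = 687 °C

Treat each layer as a resistance in series:
  R_conv,in = 1/(hA) = 1/(51.8·9.00) = 0.002145 K/W
  R_castable refractory = L/(kA) = 0.367/(0.700·9.00) = 0.05825 K/W
  R_magnesite brick = L/(kA) = 0.246/(4.14·9.00) = 0.006602 K/W
  R_mineral wool = L/(kA) = 0.0347/(0.0453·9.00) = 0.08511 K/W
  R_conv,out = 1/(hA) = 1/(21.8·9.00) = 0.005097 K/W
ΣR = 0.002145 + 0.05825 + 0.006602 + 0.08511 + 0.005097 = 0.1572 K/W
Q = ΔT/ΣR = (1180 °C − 22.8 °C)/0.1572 = 7361 W
From the inner boundary to the magnesite brick/mineral wool interface, ΣR_partial = 0.06700 K/W.
T_interface = T_in − Q·ΣR_partial = 1180 °C − (7361)(0.06700) = 687 °C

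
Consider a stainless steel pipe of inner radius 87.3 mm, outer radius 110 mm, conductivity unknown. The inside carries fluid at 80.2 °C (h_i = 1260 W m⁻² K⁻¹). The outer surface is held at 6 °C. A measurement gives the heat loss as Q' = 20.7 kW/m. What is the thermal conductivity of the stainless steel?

ΣR = ΔT/Q' = |80.2 − 6|/20700 = 0.003585 m·K/W
Known resistances:
  R'_conv,in = 1/(2πr h) = 1/(2π·0.0873·1260) = 0.001447 m·K/W
R_stainless steel = ΣR − ΣR_known = 0.003585 − 0.001447 = 0.002138 m·K/W
ln(r₂/r₁)/(2πk) = 0.002138 ⇒ k = 0.2311/(2π·0.002138) = 17.2 W/m·K

k = 17.2 W/m·K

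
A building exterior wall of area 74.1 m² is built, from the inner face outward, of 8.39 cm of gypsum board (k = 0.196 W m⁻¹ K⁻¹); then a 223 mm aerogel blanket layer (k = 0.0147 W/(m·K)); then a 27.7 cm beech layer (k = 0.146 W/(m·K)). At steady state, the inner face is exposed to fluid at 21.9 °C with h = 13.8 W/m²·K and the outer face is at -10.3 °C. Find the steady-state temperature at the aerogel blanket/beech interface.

Series thermal resistances, inner to outer:
  R_conv,in = 1/(hA) = 1/(13.8·74.1) = 9.779×10^-4 K/W
  R_gypsum board = L/(kA) = 0.0839/(0.196·74.1) = 0.005777 K/W
  R_aerogel blanket = L/(kA) = 0.223/(0.0147·74.1) = 0.2047 K/W
  R_beech = L/(kA) = 0.277/(0.146·74.1) = 0.02560 K/W
ΣR = 9.779×10^-4 + 0.005777 + 0.2047 + 0.02560 = 0.2371 K/W
Q = ΔT/ΣR = (21.9 °C − -10.3 °C)/0.2371 = 135.8 W
From the inner boundary to the aerogel blanket/beech interface, ΣR_partial = 0.2115 K/W.
T_interface = T_in − Q·ΣR_partial = 21.9 °C − (135.8)(0.2115) = -6.82 °C

T = -6.82 °C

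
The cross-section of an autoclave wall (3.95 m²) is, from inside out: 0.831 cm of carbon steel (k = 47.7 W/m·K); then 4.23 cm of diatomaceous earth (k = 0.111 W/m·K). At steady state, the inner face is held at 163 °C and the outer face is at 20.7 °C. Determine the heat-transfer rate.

Series thermal resistances, inner to outer:
  R_carbon steel = L/(kA) = 0.00831/(47.7·3.95) = 4.410×10^-5 K/W
  R_diatomaceous earth = L/(kA) = 0.0423/(0.111·3.95) = 0.09648 K/W
ΣR = 4.410×10^-5 + 0.09648 = 0.09652 K/W
Q = ΔT/ΣR = (163 °C − 20.7 °C)/0.09652 = 1470 W

Q = 1470 W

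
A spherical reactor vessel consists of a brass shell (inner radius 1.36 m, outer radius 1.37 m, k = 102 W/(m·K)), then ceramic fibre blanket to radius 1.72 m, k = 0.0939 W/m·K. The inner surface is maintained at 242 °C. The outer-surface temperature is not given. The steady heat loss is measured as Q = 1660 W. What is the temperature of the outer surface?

Sum the resistances:
  R_brass = (1/1.36 − 1/1.37)/(4πk) = 0.005367/(4π·102) = 4.187×10^-6 K/W
  R_ceramic fibre blanket = (1/1.37 − 1/1.72)/(4πk) = 0.1485/(4π·0.0939) = 0.1259 K/W
ΣR = 0.1259 K/W
ΔT = Q·ΣR = 1660 × 0.1259 = 209.0 K
Heat flows outward, so T_out = T_in − ΔT = 242 − 209.0 = 33.0 °C

T_out = 33.0 °C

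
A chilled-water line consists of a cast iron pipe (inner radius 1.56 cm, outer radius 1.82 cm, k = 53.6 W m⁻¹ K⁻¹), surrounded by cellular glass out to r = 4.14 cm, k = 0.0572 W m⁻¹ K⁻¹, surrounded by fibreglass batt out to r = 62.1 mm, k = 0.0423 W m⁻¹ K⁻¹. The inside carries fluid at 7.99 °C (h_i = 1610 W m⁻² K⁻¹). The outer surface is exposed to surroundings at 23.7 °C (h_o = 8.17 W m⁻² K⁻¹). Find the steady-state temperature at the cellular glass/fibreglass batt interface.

Resistance network (inner→outer):
  R'_conv,in = 1/(2πr h) = 1/(2π·0.0156·1610) = 0.006337 m·K/W
  R'_cast iron = ln(0.0182/0.0156)/(2πk) = 0.1542/(2π·53.6) = 4.577×10^-4 m·K/W
  R'_cellular glass = ln(0.0414/0.0182)/(2πk) = 0.8219/(2π·0.0572) = 2.287 m·K/W
  R'_fibreglass batt = ln(0.0621/0.0414)/(2πk) = 0.4055/(2π·0.0423) = 1.526 m·K/W
  R'_conv,out = 1/(2πr h) = 1/(2π·0.0621·8.17) = 0.3137 m·K/W
ΣR = 0.006337 + 4.577×10^-4 + 2.287 + 1.526 + 0.3137 = 4.133 m·K/W
Q' = ΔT/ΣR = (7.99 °C − 23.7 °C)/4.133 = -3.801 W/m
From the inner boundary to the cellular glass/fibreglass batt interface, ΣR_partial = 2.294 m·K/W.
T_interface = T_in − Q'·ΣR_partial = 7.99 °C − (-3.801)(2.294) = 16.7 °C

T = 16.7 °C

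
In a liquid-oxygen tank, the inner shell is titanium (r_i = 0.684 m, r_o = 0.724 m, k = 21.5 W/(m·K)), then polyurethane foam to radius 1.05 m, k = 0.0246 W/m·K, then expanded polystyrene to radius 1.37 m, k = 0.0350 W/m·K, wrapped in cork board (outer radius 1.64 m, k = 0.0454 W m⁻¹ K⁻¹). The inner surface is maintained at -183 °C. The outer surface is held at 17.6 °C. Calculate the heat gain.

Series thermal resistances, inner to outer:
  R_titanium = (1/0.684 − 1/0.724)/(4πk) = 0.08077/(4π·21.5) = 2.990×10^-4 K/W
  R_polyurethane foam = (1/0.724 − 1/1.05)/(4πk) = 0.4288/(4π·0.0246) = 1.387 K/W
  R_expanded polystyrene = (1/1.05 − 1/1.37)/(4πk) = 0.2225/(4π·0.0350) = 0.5058 K/W
  R_cork board = (1/1.37 − 1/1.64)/(4πk) = 0.1202/(4π·0.0454) = 0.2106 K/W
ΣR = 2.990×10^-4 + 1.387 + 0.5058 + 0.2106 = 2.104 K/W
Q = ΔT/ΣR = (-183 °C − 17.6 °C)/2.104 = -95.3 W
(Negative Q ⇒ heat flows inward; heat gain = 95.3 W.)

Q = 95.3 W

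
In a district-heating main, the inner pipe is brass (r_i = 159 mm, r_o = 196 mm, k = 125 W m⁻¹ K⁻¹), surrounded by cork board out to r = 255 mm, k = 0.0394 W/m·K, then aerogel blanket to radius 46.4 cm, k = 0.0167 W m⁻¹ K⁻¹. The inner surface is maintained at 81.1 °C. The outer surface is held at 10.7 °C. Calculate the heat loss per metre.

Treat each layer as a resistance in series:
  R'_brass = ln(0.196/0.159)/(2πk) = 0.2092/(2π·125) = 2.664×10^-4 m·K/W
  R'_cork board = ln(0.255/0.196)/(2πk) = 0.2631/(2π·0.0394) = 1.063 m·K/W
  R'_aerogel blanket = ln(0.464/0.255)/(2πk) = 0.5986/(2π·0.0167) = 5.705 m·K/W
ΣR = 2.664×10^-4 + 1.063 + 5.705 = 6.768 m·K/W
Q' = ΔT/ΣR = (81.1 °C − 10.7 °C)/6.768 = 10.4 W/m

Q' = 10.4 W/m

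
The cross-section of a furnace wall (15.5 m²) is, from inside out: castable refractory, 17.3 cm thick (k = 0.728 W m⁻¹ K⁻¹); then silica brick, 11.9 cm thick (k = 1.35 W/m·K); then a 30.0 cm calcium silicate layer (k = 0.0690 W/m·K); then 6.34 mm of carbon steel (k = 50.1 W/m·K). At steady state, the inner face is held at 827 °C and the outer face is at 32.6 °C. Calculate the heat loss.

Series thermal resistances, inner to outer:
  R_castable refractory = L/(kA) = 0.173/(0.728·15.5) = 0.01533 K/W
  R_silica brick = L/(kA) = 0.119/(1.35·15.5) = 0.005687 K/W
  R_calcium silicate = L/(kA) = 0.300/(0.0690·15.5) = 0.2805 K/W
  R_carbon steel = L/(kA) = 0.00634/(50.1·15.5) = 8.164×10^-6 K/W
ΣR = 0.01533 + 0.005687 + 0.2805 + 8.164×10^-6 = 0.3015 K/W
Q = ΔT/ΣR = (827 °C − 32.6 °C)/0.3015 = 2630 W

Q = 2630 W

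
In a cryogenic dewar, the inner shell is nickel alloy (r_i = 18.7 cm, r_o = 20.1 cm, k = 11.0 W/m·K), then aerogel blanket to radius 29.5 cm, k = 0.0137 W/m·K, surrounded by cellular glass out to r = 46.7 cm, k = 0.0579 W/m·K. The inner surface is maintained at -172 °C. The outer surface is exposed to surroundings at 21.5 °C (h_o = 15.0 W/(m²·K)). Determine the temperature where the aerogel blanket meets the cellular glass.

Series thermal resistances, inner to outer:
  R_nickel alloy = (1/0.187 − 1/0.201)/(4πk) = 0.3725/(4π·11.0) = 0.002695 K/W
  R_aerogel blanket = (1/0.201 − 1/0.295)/(4πk) = 1.585/(4π·0.0137) = 9.208 K/W
  R_cellular glass = (1/0.295 − 1/0.467)/(4πk) = 1.249/(4π·0.0579) = 1.716 K/W
  R_conv,out = 1/(4πr²h) = 1/(4π·0.467²·15.0) = 0.02433 K/W
ΣR = 0.002695 + 9.208 + 1.716 + 0.02433 = 10.95 K/W
Q = ΔT/ΣR = (-172 °C − 21.5 °C)/10.95 = -17.67 W
From the inner boundary to the aerogel blanket/cellular glass interface, ΣR_partial = 9.211 K/W.
T_interface = T_in − Q·ΣR_partial = -172 °C − (-17.67)(9.211) = -9.2 °C

T = -9.2 °C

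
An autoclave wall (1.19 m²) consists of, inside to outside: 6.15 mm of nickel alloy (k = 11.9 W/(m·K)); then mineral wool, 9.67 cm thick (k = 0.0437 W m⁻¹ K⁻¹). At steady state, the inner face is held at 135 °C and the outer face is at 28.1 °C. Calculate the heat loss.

Q = 57.5 W

Treat each layer as a resistance in series:
  R_nickel alloy = L/(kA) = 0.00615/(11.9·1.19) = 4.343×10^-4 K/W
  R_mineral wool = L/(kA) = 0.0967/(0.0437·1.19) = 1.860 K/W
ΣR = 4.343×10^-4 + 1.860 = 1.860 K/W
Q = ΔT/ΣR = (135 °C − 28.1 °C)/1.860 = 57.5 W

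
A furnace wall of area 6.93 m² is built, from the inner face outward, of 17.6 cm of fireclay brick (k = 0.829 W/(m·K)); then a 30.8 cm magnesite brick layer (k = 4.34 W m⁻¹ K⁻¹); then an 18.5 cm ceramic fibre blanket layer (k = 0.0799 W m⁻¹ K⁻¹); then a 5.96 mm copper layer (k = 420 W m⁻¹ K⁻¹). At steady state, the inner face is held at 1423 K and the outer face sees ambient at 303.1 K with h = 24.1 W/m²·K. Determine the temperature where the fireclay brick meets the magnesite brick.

Resistance network (inner→outer):
  R_fireclay brick = L/(kA) = 0.176/(0.829·6.93) = 0.03064 K/W
  R_magnesite brick = L/(kA) = 0.308/(4.34·6.93) = 0.01024 K/W
  R_ceramic fibre blanket = L/(kA) = 0.185/(0.0799·6.93) = 0.3341 K/W
  R_copper = L/(kA) = 0.00596/(420·6.93) = 2.048×10^-6 K/W
  R_conv,out = 1/(hA) = 1/(24.1·6.93) = 0.005988 K/W
ΣR = 0.03064 + 0.01024 + 0.3341 + 2.048×10^-6 + 0.005988 = 0.3810 K/W
Q = ΔT/ΣR = (1423 K − 303.1 K)/0.3810 = 2939 W
From the inner boundary to the fireclay brick/magnesite brick interface, ΣR_partial = 0.03064 K/W.
T_interface = T_in − Q·ΣR_partial = 1423 K − (2939)(0.03064) = 1333 K

T = 1333 K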